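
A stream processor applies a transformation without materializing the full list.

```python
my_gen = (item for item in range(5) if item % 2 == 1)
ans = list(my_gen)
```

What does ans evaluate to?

Step 1: Filter range(5) keeping only odd values:
  item=0: even, excluded
  item=1: odd, included
  item=2: even, excluded
  item=3: odd, included
  item=4: even, excluded
Therefore ans = [1, 3].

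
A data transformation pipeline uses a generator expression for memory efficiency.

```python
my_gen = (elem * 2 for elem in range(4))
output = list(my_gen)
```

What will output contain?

Step 1: For each elem in range(4), compute elem*2:
  elem=0: 0*2 = 0
  elem=1: 1*2 = 2
  elem=2: 2*2 = 4
  elem=3: 3*2 = 6
Therefore output = [0, 2, 4, 6].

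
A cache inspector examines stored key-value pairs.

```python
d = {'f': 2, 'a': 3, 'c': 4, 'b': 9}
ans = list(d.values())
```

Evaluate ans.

Step 1: d.values() returns the dictionary values in insertion order.
Therefore ans = [2, 3, 4, 9].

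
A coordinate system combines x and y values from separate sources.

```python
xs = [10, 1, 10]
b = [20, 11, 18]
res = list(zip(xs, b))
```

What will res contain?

Step 1: zip pairs elements at same index:
  Index 0: (10, 20)
  Index 1: (1, 11)
  Index 2: (10, 18)
Therefore res = [(10, 20), (1, 11), (10, 18)].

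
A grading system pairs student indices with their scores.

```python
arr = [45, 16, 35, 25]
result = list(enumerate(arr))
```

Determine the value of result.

Step 1: enumerate pairs each element with its index:
  (0, 45)
  (1, 16)
  (2, 35)
  (3, 25)
Therefore result = [(0, 45), (1, 16), (2, 35), (3, 25)].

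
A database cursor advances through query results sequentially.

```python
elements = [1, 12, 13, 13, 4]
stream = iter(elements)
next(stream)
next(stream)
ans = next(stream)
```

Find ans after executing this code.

Step 1: Create iterator over [1, 12, 13, 13, 4].
Step 2: next() consumes 1.
Step 3: next() consumes 12.
Step 4: next() returns 13.
Therefore ans = 13.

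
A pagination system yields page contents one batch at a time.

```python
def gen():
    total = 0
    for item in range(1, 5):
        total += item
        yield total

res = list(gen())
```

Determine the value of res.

Step 1: Generator accumulates running sum:
  item=1: total = 1, yield 1
  item=2: total = 3, yield 3
  item=3: total = 6, yield 6
  item=4: total = 10, yield 10
Therefore res = [1, 3, 6, 10].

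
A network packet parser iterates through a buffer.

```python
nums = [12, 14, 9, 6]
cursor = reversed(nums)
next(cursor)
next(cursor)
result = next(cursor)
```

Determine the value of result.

Step 1: reversed([12, 14, 9, 6]) gives iterator: [6, 9, 14, 12].
Step 2: First next() = 6, second next() = 9.
Step 3: Third next() = 14.
Therefore result = 14.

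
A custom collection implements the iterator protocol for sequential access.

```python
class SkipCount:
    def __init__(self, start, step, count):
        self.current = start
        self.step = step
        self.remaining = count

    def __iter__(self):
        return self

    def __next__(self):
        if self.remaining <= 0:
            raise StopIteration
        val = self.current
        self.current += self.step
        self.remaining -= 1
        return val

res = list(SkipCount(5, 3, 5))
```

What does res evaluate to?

Step 1: SkipCount starts at 5, increments by 3, for 5 steps:
  Yield 5, then current += 3
  Yield 8, then current += 3
  Yield 11, then current += 3
  Yield 14, then current += 3
  Yield 17, then current += 3
Therefore res = [5, 8, 11, 14, 17].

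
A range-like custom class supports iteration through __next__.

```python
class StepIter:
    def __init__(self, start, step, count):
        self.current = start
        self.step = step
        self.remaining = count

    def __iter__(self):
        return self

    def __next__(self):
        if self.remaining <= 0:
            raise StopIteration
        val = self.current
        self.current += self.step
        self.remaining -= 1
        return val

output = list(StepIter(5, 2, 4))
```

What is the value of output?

Step 1: StepIter starts at 5, increments by 2, for 4 steps:
  Yield 5, then current += 2
  Yield 7, then current += 2
  Yield 9, then current += 2
  Yield 11, then current += 2
Therefore output = [5, 7, 9, 11].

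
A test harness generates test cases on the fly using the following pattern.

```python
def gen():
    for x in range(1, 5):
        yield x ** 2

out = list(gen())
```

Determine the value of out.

Step 1: For each x in range(1, 5), yield x**2:
  x=1: yield 1**2 = 1
  x=2: yield 2**2 = 4
  x=3: yield 3**2 = 9
  x=4: yield 4**2 = 16
Therefore out = [1, 4, 9, 16].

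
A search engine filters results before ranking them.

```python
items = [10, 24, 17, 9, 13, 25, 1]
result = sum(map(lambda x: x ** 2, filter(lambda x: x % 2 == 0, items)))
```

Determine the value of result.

Step 1: Filter even numbers from [10, 24, 17, 9, 13, 25, 1]: [10, 24]
Step 2: Square each: [100, 576]
Step 3: Sum = 676.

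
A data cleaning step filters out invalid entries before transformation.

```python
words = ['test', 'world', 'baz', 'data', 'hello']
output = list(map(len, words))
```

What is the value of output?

Step 1: Map len() to each word:
  'test' -> 4
  'world' -> 5
  'baz' -> 3
  'data' -> 4
  'hello' -> 5
Therefore output = [4, 5, 3, 4, 5].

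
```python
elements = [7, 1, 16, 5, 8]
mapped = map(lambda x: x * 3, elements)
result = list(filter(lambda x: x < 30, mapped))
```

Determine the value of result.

Step 1: Map x * 3:
  7 -> 21
  1 -> 3
  16 -> 48
  5 -> 15
  8 -> 24
Step 2: Filter for < 30:
  21: kept
  3: kept
  48: removed
  15: kept
  24: kept
Therefore result = [21, 3, 15, 24].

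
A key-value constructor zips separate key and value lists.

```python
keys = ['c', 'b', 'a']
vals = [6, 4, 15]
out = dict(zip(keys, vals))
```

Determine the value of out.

Step 1: zip pairs keys with values:
  'c' -> 6
  'b' -> 4
  'a' -> 15
Therefore out = {'c': 6, 'b': 4, 'a': 15}.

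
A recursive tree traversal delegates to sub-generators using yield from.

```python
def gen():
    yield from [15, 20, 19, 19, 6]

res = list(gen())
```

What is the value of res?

Step 1: yield from delegates to the iterable, yielding each element.
Step 2: Collected values: [15, 20, 19, 19, 6].
Therefore res = [15, 20, 19, 19, 6].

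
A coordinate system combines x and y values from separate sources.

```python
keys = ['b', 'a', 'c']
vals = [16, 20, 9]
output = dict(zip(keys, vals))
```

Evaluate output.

Step 1: zip pairs keys with values:
  'b' -> 16
  'a' -> 20
  'c' -> 9
Therefore output = {'b': 16, 'a': 20, 'c': 9}.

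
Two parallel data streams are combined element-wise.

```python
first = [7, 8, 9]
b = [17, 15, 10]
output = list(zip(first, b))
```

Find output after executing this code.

Step 1: zip pairs elements at same index:
  Index 0: (7, 17)
  Index 1: (8, 15)
  Index 2: (9, 10)
Therefore output = [(7, 17), (8, 15), (9, 10)].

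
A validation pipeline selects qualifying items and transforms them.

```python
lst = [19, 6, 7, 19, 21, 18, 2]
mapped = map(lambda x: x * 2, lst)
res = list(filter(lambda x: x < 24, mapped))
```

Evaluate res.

Step 1: Map x * 2:
  19 -> 38
  6 -> 12
  7 -> 14
  19 -> 38
  21 -> 42
  18 -> 36
  2 -> 4
Step 2: Filter for < 24:
  38: removed
  12: kept
  14: kept
  38: removed
  42: removed
  36: removed
  4: kept
Therefore res = [12, 14, 4].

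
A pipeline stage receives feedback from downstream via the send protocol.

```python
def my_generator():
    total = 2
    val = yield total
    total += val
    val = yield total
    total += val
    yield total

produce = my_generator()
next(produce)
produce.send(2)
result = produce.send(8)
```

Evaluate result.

Step 1: next() -> yield total=2.
Step 2: send(2) -> val=2, total = 2+2 = 4, yield 4.
Step 3: send(8) -> val=8, total = 4+8 = 12, yield 12.
Therefore result = 12.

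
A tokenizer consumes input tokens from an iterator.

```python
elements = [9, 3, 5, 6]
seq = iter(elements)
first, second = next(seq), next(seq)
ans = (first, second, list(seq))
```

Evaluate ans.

Step 1: Create iterator over [9, 3, 5, 6].
Step 2: first = 9, second = 3.
Step 3: Remaining elements: [5, 6].
Therefore ans = (9, 3, [5, 6]).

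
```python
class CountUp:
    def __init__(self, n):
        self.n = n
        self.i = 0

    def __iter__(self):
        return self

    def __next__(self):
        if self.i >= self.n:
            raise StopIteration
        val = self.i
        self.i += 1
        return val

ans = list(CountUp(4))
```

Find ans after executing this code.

Step 1: CountUp(4) creates an iterator counting 0 to 3.
Step 2: list() consumes all values: [0, 1, 2, 3].
Therefore ans = [0, 1, 2, 3].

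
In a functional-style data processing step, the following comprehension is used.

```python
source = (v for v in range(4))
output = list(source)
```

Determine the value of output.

Step 1: Generator expression iterates range(4): [0, 1, 2, 3].
Step 2: list() collects all values.
Therefore output = [0, 1, 2, 3].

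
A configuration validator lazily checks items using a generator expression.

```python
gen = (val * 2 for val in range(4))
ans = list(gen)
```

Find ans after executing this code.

Step 1: For each val in range(4), compute val*2:
  val=0: 0*2 = 0
  val=1: 1*2 = 2
  val=2: 2*2 = 4
  val=3: 3*2 = 6
Therefore ans = [0, 2, 4, 6].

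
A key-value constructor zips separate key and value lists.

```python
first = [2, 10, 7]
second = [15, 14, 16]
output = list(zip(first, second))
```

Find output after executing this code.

Step 1: zip pairs elements at same index:
  Index 0: (2, 15)
  Index 1: (10, 14)
  Index 2: (7, 16)
Therefore output = [(2, 15), (10, 14), (7, 16)].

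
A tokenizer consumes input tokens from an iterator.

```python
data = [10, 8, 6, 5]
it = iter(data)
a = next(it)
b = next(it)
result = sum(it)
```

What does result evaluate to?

Step 1: Create iterator over [10, 8, 6, 5].
Step 2: a = next() = 10, b = next() = 8.
Step 3: sum() of remaining [6, 5] = 11.
Therefore result = 11.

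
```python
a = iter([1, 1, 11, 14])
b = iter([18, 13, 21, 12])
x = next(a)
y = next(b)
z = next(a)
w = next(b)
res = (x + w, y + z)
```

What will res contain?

Step 1: a iterates [1, 1, 11, 14], b iterates [18, 13, 21, 12].
Step 2: x = next(a) = 1, y = next(b) = 18.
Step 3: z = next(a) = 1, w = next(b) = 13.
Step 4: res = (1 + 13, 18 + 1) = (14, 19).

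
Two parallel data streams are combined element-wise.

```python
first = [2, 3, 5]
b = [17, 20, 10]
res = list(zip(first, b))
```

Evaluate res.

Step 1: zip pairs elements at same index:
  Index 0: (2, 17)
  Index 1: (3, 20)
  Index 2: (5, 10)
Therefore res = [(2, 17), (3, 20), (5, 10)].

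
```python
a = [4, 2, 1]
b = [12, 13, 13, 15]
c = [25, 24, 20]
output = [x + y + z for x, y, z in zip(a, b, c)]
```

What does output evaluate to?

Step 1: zip three lists (truncates to shortest, len=3):
  4 + 12 + 25 = 41
  2 + 13 + 24 = 39
  1 + 13 + 20 = 34
Therefore output = [41, 39, 34].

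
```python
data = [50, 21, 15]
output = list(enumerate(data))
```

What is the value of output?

Step 1: enumerate pairs each element with its index:
  (0, 50)
  (1, 21)
  (2, 15)
Therefore output = [(0, 50), (1, 21), (2, 15)].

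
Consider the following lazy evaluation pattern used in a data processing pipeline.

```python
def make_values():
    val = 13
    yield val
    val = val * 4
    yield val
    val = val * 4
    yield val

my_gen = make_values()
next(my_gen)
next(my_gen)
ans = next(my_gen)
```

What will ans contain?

Step 1: Trace through generator execution:
  Yield 1: val starts at 13, yield 13
  Yield 2: val = 13 * 4 = 52, yield 52
  Yield 3: val = 52 * 4 = 208, yield 208
Step 2: First next() gets 13, second next() gets the second value, third next() yields 208.
Therefore ans = 208.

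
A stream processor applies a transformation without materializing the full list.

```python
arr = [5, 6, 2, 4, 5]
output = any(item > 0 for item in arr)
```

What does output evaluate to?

Step 1: Check item > 0 for each element in [5, 6, 2, 4, 5]:
  5 > 0: True
  6 > 0: True
  2 > 0: True
  4 > 0: True
  5 > 0: True
Step 2: any() returns True.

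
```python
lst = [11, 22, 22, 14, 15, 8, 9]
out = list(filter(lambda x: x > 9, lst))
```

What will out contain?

Step 1: Filter elements > 9:
  11: kept
  22: kept
  22: kept
  14: kept
  15: kept
  8: removed
  9: removed
Therefore out = [11, 22, 22, 14, 15].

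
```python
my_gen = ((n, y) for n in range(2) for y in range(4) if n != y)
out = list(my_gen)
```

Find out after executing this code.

Step 1: Nested generator over range(2) x range(4) where n != y:
  (0, 0): excluded (n == y)
  (0, 1): included
  (0, 2): included
  (0, 3): included
  (1, 0): included
  (1, 1): excluded (n == y)
  (1, 2): included
  (1, 3): included
Therefore out = [(0, 1), (0, 2), (0, 3), (1, 0), (1, 2), (1, 3)].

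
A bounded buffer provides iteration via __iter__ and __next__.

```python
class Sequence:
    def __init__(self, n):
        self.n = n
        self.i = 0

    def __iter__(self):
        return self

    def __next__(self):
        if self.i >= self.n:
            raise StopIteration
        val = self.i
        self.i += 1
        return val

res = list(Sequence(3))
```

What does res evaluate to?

Step 1: Sequence(3) creates an iterator counting 0 to 2.
Step 2: list() consumes all values: [0, 1, 2].
Therefore res = [0, 1, 2].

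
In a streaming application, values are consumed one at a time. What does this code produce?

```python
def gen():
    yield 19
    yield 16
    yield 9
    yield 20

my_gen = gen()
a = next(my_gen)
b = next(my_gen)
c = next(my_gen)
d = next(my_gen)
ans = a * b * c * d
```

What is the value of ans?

Step 1: Create generator and consume all values:
  a = next(my_gen) = 19
  b = next(my_gen) = 16
  c = next(my_gen) = 9
  d = next(my_gen) = 20
Step 2: ans = 19 * 16 * 9 * 20 = 54720.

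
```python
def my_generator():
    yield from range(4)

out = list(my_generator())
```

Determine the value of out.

Step 1: yield from delegates to the iterable, yielding each element.
Step 2: Collected values: [0, 1, 2, 3].
Therefore out = [0, 1, 2, 3].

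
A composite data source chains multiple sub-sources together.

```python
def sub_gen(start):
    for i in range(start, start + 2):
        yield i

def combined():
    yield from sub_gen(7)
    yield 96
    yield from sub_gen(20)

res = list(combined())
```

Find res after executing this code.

Step 1: combined() delegates to sub_gen(7):
  yield 7
  yield 8
Step 2: yield 96
Step 3: Delegates to sub_gen(20):
  yield 20
  yield 21
Therefore res = [7, 8, 96, 20, 21].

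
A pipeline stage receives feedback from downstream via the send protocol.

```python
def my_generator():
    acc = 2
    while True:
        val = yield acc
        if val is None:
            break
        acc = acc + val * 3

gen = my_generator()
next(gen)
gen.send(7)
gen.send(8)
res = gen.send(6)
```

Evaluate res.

Step 1: next() -> yield acc=2.
Step 2: send(7) -> val=7, acc = 2 + 7*3 = 23, yield 23.
Step 3: send(8) -> val=8, acc = 23 + 8*3 = 47, yield 47.
Step 4: send(6) -> val=6, acc = 47 + 6*3 = 65, yield 65.
Therefore res = 65.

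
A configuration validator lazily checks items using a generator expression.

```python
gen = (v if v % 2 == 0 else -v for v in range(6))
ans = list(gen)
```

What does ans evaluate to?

Step 1: For each v in range(6), yield v if even, else -v:
  v=0: even, yield 0
  v=1: odd, yield -1
  v=2: even, yield 2
  v=3: odd, yield -3
  v=4: even, yield 4
  v=5: odd, yield -5
Therefore ans = [0, -1, 2, -3, 4, -5].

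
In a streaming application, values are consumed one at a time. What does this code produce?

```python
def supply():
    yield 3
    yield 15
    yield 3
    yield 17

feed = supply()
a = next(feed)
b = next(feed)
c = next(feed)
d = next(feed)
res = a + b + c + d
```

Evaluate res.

Step 1: Create generator and consume all values:
  a = next(feed) = 3
  b = next(feed) = 15
  c = next(feed) = 3
  d = next(feed) = 17
Step 2: res = 3 + 15 + 3 + 17 = 38.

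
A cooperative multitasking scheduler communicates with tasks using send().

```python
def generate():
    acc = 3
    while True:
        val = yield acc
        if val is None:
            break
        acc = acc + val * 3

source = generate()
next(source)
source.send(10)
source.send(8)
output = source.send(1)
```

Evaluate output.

Step 1: next() -> yield acc=3.
Step 2: send(10) -> val=10, acc = 3 + 10*3 = 33, yield 33.
Step 3: send(8) -> val=8, acc = 33 + 8*3 = 57, yield 57.
Step 4: send(1) -> val=1, acc = 57 + 1*3 = 60, yield 60.
Therefore output = 60.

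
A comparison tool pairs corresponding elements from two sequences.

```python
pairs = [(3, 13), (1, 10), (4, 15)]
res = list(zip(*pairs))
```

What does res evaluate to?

Step 1: zip(*pairs) transposes: unzips [(3, 13), (1, 10), (4, 15)] into separate sequences.
Step 2: First elements: (3, 1, 4), second elements: (13, 10, 15).
Therefore res = [(3, 1, 4), (13, 10, 15)].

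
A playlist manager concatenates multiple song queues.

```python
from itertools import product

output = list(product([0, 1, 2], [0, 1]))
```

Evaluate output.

Step 1: product([0, 1, 2], [0, 1]) gives all pairs:
  (0, 0)
  (0, 1)
  (1, 0)
  (1, 1)
  (2, 0)
  (2, 1)
Therefore output = [(0, 0), (0, 1), (1, 0), (1, 1), (2, 0), (2, 1)].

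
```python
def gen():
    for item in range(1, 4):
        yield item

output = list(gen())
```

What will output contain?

Step 1: The generator yields each value from range(1, 4).
Step 2: list() consumes all yields: [1, 2, 3].
Therefore output = [1, 2, 3].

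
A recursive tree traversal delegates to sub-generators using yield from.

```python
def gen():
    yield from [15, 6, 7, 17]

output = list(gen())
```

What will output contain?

Step 1: yield from delegates to the iterable, yielding each element.
Step 2: Collected values: [15, 6, 7, 17].
Therefore output = [15, 6, 7, 17].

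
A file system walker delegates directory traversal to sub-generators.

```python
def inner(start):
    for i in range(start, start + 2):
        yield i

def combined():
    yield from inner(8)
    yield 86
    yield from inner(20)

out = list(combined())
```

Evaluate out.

Step 1: combined() delegates to inner(8):
  yield 8
  yield 9
Step 2: yield 86
Step 3: Delegates to inner(20):
  yield 20
  yield 21
Therefore out = [8, 9, 86, 20, 21].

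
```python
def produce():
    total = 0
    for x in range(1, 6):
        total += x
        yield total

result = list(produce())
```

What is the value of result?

Step 1: Generator accumulates running sum:
  x=1: total = 1, yield 1
  x=2: total = 3, yield 3
  x=3: total = 6, yield 6
  x=4: total = 10, yield 10
  x=5: total = 15, yield 15
Therefore result = [1, 3, 6, 10, 15].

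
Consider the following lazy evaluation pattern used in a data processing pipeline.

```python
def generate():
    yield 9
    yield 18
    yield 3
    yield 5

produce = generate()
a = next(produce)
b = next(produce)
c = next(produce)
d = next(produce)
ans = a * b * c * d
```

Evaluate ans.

Step 1: Create generator and consume all values:
  a = next(produce) = 9
  b = next(produce) = 18
  c = next(produce) = 3
  d = next(produce) = 5
Step 2: ans = 9 * 18 * 3 * 5 = 2430.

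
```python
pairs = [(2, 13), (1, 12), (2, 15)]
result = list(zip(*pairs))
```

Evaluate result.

Step 1: zip(*pairs) transposes: unzips [(2, 13), (1, 12), (2, 15)] into separate sequences.
Step 2: First elements: (2, 1, 2), second elements: (13, 12, 15).
Therefore result = [(2, 1, 2), (13, 12, 15)].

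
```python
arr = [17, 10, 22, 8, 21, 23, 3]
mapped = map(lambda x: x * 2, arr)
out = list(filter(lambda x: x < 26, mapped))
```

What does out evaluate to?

Step 1: Map x * 2:
  17 -> 34
  10 -> 20
  22 -> 44
  8 -> 16
  21 -> 42
  23 -> 46
  3 -> 6
Step 2: Filter for < 26:
  34: removed
  20: kept
  44: removed
  16: kept
  42: removed
  46: removed
  6: kept
Therefore out = [20, 16, 6].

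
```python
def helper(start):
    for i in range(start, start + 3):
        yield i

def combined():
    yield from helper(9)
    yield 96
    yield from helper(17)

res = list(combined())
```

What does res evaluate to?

Step 1: combined() delegates to helper(9):
  yield 9
  yield 10
  yield 11
Step 2: yield 96
Step 3: Delegates to helper(17):
  yield 17
  yield 18
  yield 19
Therefore res = [9, 10, 11, 96, 17, 18, 19].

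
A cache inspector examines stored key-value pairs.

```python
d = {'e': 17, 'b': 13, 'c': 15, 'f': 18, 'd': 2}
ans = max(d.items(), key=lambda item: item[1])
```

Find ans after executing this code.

Step 1: Find item with maximum value:
  ('e', 17)
  ('b', 13)
  ('c', 15)
  ('f', 18)
  ('d', 2)
Step 2: Maximum value is 18 at key 'f'.
Therefore ans = ('f', 18).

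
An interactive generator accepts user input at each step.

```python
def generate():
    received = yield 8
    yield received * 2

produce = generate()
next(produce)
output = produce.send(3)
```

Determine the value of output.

Step 1: next(produce) advances to first yield, producing 8.
Step 2: send(3) resumes, received = 3.
Step 3: yield received * 2 = 3 * 2 = 6.
Therefore output = 6.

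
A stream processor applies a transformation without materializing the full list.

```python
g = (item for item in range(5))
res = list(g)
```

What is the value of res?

Step 1: Generator expression iterates range(5): [0, 1, 2, 3, 4].
Step 2: list() collects all values.
Therefore res = [0, 1, 2, 3, 4].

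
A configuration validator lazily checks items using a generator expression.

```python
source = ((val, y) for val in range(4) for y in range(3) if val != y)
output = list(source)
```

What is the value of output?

Step 1: Nested generator over range(4) x range(3) where val != y:
  (0, 0): excluded (val == y)
  (0, 1): included
  (0, 2): included
  (1, 0): included
  (1, 1): excluded (val == y)
  (1, 2): included
  (2, 0): included
  (2, 1): included
  (2, 2): excluded (val == y)
  (3, 0): included
  (3, 1): included
  (3, 2): included
Therefore output = [(0, 1), (0, 2), (1, 0), (1, 2), (2, 0), (2, 1), (3, 0), (3, 1), (3, 2)].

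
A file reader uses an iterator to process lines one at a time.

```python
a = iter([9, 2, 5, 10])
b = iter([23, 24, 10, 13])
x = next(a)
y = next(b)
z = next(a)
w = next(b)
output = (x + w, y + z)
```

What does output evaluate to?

Step 1: a iterates [9, 2, 5, 10], b iterates [23, 24, 10, 13].
Step 2: x = next(a) = 9, y = next(b) = 23.
Step 3: z = next(a) = 2, w = next(b) = 24.
Step 4: output = (9 + 24, 23 + 2) = (33, 25).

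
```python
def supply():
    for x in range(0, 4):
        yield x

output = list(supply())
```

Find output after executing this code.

Step 1: The generator yields each value from range(0, 4).
Step 2: list() consumes all yields: [0, 1, 2, 3].
Therefore output = [0, 1, 2, 3].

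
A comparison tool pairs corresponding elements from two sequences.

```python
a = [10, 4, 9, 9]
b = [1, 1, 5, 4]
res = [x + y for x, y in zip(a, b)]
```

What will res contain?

Step 1: Add corresponding elements:
  10 + 1 = 11
  4 + 1 = 5
  9 + 5 = 14
  9 + 4 = 13
Therefore res = [11, 5, 14, 13].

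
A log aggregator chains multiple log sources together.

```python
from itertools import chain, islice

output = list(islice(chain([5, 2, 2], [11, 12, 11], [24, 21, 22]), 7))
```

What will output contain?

Step 1: chain([5, 2, 2], [11, 12, 11], [24, 21, 22]) = [5, 2, 2, 11, 12, 11, 24, 21, 22].
Step 2: islice takes first 7 elements: [5, 2, 2, 11, 12, 11, 24].
Therefore output = [5, 2, 2, 11, 12, 11, 24].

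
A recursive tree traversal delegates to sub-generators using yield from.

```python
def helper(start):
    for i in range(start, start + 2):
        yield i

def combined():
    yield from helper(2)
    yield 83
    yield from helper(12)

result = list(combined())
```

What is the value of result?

Step 1: combined() delegates to helper(2):
  yield 2
  yield 3
Step 2: yield 83
Step 3: Delegates to helper(12):
  yield 12
  yield 13
Therefore result = [2, 3, 83, 12, 13].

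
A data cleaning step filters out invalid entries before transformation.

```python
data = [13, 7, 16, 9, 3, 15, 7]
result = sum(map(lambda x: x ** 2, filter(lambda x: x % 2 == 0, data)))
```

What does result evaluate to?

Step 1: Filter even numbers from [13, 7, 16, 9, 3, 15, 7]: [16]
Step 2: Square each: [256]
Step 3: Sum = 256.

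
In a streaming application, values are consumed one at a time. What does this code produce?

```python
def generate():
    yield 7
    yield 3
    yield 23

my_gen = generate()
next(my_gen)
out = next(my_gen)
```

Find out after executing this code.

Step 1: generate() creates a generator.
Step 2: next(my_gen) yields 7 (consumed and discarded).
Step 3: next(my_gen) yields 3, assigned to out.
Therefore out = 3.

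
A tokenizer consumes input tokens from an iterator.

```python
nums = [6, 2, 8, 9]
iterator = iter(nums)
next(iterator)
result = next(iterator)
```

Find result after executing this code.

Step 1: Create iterator over [6, 2, 8, 9].
Step 2: next() consumes 6.
Step 3: next() returns 2.
Therefore result = 2.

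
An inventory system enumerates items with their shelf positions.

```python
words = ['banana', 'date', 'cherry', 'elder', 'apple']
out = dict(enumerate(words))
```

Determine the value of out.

Step 1: enumerate pairs indices with words:
  0 -> 'banana'
  1 -> 'date'
  2 -> 'cherry'
  3 -> 'elder'
  4 -> 'apple'
Therefore out = {0: 'banana', 1: 'date', 2: 'cherry', 3: 'elder', 4: 'apple'}.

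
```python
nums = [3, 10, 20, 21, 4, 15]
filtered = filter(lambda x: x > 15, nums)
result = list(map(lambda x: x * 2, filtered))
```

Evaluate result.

Step 1: Filter nums for elements > 15:
  3: removed
  10: removed
  20: kept
  21: kept
  4: removed
  15: removed
Step 2: Map x * 2 on filtered [20, 21]:
  20 -> 40
  21 -> 42
Therefore result = [40, 42].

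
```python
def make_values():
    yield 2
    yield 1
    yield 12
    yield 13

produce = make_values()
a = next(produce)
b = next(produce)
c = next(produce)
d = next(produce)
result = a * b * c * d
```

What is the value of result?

Step 1: Create generator and consume all values:
  a = next(produce) = 2
  b = next(produce) = 1
  c = next(produce) = 12
  d = next(produce) = 13
Step 2: result = 2 * 1 * 12 * 13 = 312.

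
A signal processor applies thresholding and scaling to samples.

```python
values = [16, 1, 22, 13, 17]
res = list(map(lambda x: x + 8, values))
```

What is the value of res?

Step 1: Apply lambda x: x + 8 to each element:
  16 -> 24
  1 -> 9
  22 -> 30
  13 -> 21
  17 -> 25
Therefore res = [24, 9, 30, 21, 25].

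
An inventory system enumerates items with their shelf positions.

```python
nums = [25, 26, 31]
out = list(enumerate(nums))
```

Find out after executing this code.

Step 1: enumerate pairs each element with its index:
  (0, 25)
  (1, 26)
  (2, 31)
Therefore out = [(0, 25), (1, 26), (2, 31)].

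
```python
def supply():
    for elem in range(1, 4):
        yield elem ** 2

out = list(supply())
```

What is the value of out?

Step 1: For each elem in range(1, 4), yield elem**2:
  elem=1: yield 1**2 = 1
  elem=2: yield 2**2 = 4
  elem=3: yield 3**2 = 9
Therefore out = [1, 4, 9].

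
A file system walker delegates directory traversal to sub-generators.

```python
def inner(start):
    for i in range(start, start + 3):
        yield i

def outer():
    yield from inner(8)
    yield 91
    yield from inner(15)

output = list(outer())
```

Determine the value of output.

Step 1: outer() delegates to inner(8):
  yield 8
  yield 9
  yield 10
Step 2: yield 91
Step 3: Delegates to inner(15):
  yield 15
  yield 16
  yield 17
Therefore output = [8, 9, 10, 91, 15, 16, 17].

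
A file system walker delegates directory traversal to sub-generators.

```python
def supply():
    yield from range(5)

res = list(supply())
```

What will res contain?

Step 1: yield from delegates to the iterable, yielding each element.
Step 2: Collected values: [0, 1, 2, 3, 4].
Therefore res = [0, 1, 2, 3, 4].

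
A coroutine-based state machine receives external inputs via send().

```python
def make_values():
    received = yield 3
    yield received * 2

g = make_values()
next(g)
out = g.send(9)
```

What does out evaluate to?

Step 1: next(g) advances to first yield, producing 3.
Step 2: send(9) resumes, received = 9.
Step 3: yield received * 2 = 9 * 2 = 18.
Therefore out = 18.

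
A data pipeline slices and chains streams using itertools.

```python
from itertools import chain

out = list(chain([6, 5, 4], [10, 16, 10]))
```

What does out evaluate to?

Step 1: chain() concatenates iterables: [6, 5, 4] + [10, 16, 10].
Therefore out = [6, 5, 4, 10, 16, 10].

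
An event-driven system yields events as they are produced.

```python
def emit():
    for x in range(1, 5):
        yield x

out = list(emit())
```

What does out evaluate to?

Step 1: The generator yields each value from range(1, 5).
Step 2: list() consumes all yields: [1, 2, 3, 4].
Therefore out = [1, 2, 3, 4].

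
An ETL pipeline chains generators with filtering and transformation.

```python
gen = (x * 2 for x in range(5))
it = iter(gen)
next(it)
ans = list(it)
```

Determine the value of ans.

Step 1: Generator produces [0, 2, 4, 6, 8].
Step 2: next(it) consumes first element (0).
Step 3: list(it) collects remaining: [2, 4, 6, 8].
Therefore ans = [2, 4, 6, 8].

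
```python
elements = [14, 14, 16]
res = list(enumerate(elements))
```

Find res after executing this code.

Step 1: enumerate pairs each element with its index:
  (0, 14)
  (1, 14)
  (2, 16)
Therefore res = [(0, 14), (1, 14), (2, 16)].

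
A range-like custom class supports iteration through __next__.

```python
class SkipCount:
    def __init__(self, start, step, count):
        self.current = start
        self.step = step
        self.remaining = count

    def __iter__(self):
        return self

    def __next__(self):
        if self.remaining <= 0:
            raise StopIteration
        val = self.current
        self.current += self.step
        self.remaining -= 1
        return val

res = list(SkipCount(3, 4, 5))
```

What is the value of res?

Step 1: SkipCount starts at 3, increments by 4, for 5 steps:
  Yield 3, then current += 4
  Yield 7, then current += 4
  Yield 11, then current += 4
  Yield 15, then current += 4
  Yield 19, then current += 4
Therefore res = [3, 7, 11, 15, 19].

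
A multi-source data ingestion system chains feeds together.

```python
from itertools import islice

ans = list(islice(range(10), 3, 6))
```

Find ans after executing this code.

Step 1: islice(range(10), 3, 6) takes elements at indices [3, 6).
Step 2: Elements: [3, 4, 5].
Therefore ans = [3, 4, 5].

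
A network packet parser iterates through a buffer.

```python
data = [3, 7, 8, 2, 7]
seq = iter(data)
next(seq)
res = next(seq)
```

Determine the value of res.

Step 1: Create iterator over [3, 7, 8, 2, 7].
Step 2: next() consumes 3.
Step 3: next() returns 7.
Therefore res = 7.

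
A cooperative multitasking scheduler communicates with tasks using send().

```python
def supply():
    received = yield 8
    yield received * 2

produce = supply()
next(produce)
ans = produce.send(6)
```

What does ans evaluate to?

Step 1: next(produce) advances to first yield, producing 8.
Step 2: send(6) resumes, received = 6.
Step 3: yield received * 2 = 6 * 2 = 12.
Therefore ans = 12.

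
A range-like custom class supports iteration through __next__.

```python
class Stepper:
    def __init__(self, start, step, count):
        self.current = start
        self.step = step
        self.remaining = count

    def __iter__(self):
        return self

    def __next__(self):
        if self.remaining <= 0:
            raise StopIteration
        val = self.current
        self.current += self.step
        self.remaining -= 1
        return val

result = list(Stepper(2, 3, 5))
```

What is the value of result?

Step 1: Stepper starts at 2, increments by 3, for 5 steps:
  Yield 2, then current += 3
  Yield 5, then current += 3
  Yield 8, then current += 3
  Yield 11, then current += 3
  Yield 14, then current += 3
Therefore result = [2, 5, 8, 11, 14].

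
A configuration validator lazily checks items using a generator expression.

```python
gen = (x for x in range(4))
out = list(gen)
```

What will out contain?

Step 1: Generator expression iterates range(4): [0, 1, 2, 3].
Step 2: list() collects all values.
Therefore out = [0, 1, 2, 3].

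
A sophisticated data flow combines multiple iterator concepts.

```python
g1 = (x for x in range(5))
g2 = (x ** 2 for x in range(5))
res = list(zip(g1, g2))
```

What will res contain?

Step 1: g1 produces [0, 1, 2, 3, 4].
Step 2: g2 produces [0, 1, 4, 9, 16].
Step 3: zip pairs them: [(0, 0), (1, 1), (2, 4), (3, 9), (4, 16)].
Therefore res = [(0, 0), (1, 1), (2, 4), (3, 9), (4, 16)].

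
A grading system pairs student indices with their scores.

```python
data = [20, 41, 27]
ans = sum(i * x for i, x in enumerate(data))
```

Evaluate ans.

Step 1: Compute i * x for each (i, x) in enumerate([20, 41, 27]):
  i=0, x=20: 0*20 = 0
  i=1, x=41: 1*41 = 41
  i=2, x=27: 2*27 = 54
Step 2: sum = 0 + 41 + 54 = 95.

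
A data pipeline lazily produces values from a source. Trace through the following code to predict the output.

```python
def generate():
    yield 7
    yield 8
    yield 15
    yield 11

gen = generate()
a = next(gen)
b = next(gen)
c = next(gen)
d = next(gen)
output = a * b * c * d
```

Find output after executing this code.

Step 1: Create generator and consume all values:
  a = next(gen) = 7
  b = next(gen) = 8
  c = next(gen) = 15
  d = next(gen) = 11
Step 2: output = 7 * 8 * 15 * 11 = 9240.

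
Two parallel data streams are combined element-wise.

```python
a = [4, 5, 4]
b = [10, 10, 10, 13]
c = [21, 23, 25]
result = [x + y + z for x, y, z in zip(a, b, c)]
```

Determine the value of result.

Step 1: zip three lists (truncates to shortest, len=3):
  4 + 10 + 21 = 35
  5 + 10 + 23 = 38
  4 + 10 + 25 = 39
Therefore result = [35, 38, 39].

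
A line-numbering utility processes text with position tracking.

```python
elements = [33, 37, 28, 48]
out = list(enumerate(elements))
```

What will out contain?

Step 1: enumerate pairs each element with its index:
  (0, 33)
  (1, 37)
  (2, 28)
  (3, 48)
Therefore out = [(0, 33), (1, 37), (2, 28), (3, 48)].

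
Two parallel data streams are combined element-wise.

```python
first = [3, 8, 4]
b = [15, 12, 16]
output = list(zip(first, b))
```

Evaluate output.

Step 1: zip pairs elements at same index:
  Index 0: (3, 15)
  Index 1: (8, 12)
  Index 2: (4, 16)
Therefore output = [(3, 15), (8, 12), (4, 16)].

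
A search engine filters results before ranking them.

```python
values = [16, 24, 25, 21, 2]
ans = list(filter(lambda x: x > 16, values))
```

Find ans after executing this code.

Step 1: Filter elements > 16:
  16: removed
  24: kept
  25: kept
  21: kept
  2: removed
Therefore ans = [24, 25, 21].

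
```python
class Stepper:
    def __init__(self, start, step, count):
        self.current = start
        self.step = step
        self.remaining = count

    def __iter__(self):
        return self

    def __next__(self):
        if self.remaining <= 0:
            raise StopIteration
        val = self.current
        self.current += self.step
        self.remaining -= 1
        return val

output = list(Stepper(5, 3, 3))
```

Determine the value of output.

Step 1: Stepper starts at 5, increments by 3, for 3 steps:
  Yield 5, then current += 3
  Yield 8, then current += 3
  Yield 11, then current += 3
Therefore output = [5, 8, 11].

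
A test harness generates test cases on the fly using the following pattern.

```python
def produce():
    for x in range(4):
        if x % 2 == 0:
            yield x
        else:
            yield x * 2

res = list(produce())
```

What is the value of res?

Step 1: For each x in range(4), yield x if even, else x*2:
  x=0 (even): yield 0
  x=1 (odd): yield 1*2 = 2
  x=2 (even): yield 2
  x=3 (odd): yield 3*2 = 6
Therefore res = [0, 2, 2, 6].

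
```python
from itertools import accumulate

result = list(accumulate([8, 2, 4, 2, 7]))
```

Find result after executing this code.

Step 1: accumulate computes running sums:
  + 8 = 8
  + 2 = 10
  + 4 = 14
  + 2 = 16
  + 7 = 23
Therefore result = [8, 10, 14, 16, 23].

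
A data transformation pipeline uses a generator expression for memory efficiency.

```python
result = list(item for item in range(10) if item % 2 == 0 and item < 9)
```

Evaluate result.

Step 1: Filter range(10) where item % 2 == 0 and item < 9:
  item=0: both conditions met, included
  item=1: excluded (1 % 2 != 0)
  item=2: both conditions met, included
  item=3: excluded (3 % 2 != 0)
  item=4: both conditions met, included
  item=5: excluded (5 % 2 != 0)
  item=6: both conditions met, included
  item=7: excluded (7 % 2 != 0)
  item=8: both conditions met, included
  item=9: excluded (9 % 2 != 0, 9 >= 9)
Therefore result = [0, 2, 4, 6, 8].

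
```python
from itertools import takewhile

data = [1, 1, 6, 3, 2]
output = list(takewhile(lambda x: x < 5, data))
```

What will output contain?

Step 1: takewhile stops at first element >= 5:
  1 < 5: take
  1 < 5: take
  6 >= 5: stop
Therefore output = [1, 1].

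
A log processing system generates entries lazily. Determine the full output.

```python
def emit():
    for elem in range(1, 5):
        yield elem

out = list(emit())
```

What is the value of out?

Step 1: The generator yields each value from range(1, 5).
Step 2: list() consumes all yields: [1, 2, 3, 4].
Therefore out = [1, 2, 3, 4].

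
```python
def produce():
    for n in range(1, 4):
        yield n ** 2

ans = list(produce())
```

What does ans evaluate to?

Step 1: For each n in range(1, 4), yield n**2:
  n=1: yield 1**2 = 1
  n=2: yield 2**2 = 4
  n=3: yield 3**2 = 9
Therefore ans = [1, 4, 9].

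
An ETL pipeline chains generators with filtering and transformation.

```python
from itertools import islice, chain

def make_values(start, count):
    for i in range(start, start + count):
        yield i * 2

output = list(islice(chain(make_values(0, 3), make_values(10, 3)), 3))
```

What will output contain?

Step 1: make_values(0, 3) yields [0, 2, 4].
Step 2: make_values(10, 3) yields [20, 22, 24].
Step 3: chain concatenates: [0, 2, 4, 20, 22, 24].
Step 4: islice takes first 3: [0, 2, 4].
Therefore output = [0, 2, 4].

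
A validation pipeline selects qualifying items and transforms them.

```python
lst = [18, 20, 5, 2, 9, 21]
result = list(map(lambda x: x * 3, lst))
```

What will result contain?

Step 1: Apply lambda x: x * 3 to each element:
  18 -> 54
  20 -> 60
  5 -> 15
  2 -> 6
  9 -> 27
  21 -> 63
Therefore result = [54, 60, 15, 6, 27, 63].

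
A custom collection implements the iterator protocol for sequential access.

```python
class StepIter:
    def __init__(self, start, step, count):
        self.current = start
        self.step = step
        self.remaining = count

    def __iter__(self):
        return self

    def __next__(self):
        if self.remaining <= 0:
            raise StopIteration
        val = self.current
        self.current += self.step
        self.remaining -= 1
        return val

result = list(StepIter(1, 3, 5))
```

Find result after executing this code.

Step 1: StepIter starts at 1, increments by 3, for 5 steps:
  Yield 1, then current += 3
  Yield 4, then current += 3
  Yield 7, then current += 3
  Yield 10, then current += 3
  Yield 13, then current += 3
Therefore result = [1, 4, 7, 10, 13].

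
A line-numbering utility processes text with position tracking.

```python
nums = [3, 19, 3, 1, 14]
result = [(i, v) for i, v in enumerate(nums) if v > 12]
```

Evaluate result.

Step 1: Filter enumerate([3, 19, 3, 1, 14]) keeping v > 12:
  (0, 3): 3 <= 12, excluded
  (1, 19): 19 > 12, included
  (2, 3): 3 <= 12, excluded
  (3, 1): 1 <= 12, excluded
  (4, 14): 14 > 12, included
Therefore result = [(1, 19), (4, 14)].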